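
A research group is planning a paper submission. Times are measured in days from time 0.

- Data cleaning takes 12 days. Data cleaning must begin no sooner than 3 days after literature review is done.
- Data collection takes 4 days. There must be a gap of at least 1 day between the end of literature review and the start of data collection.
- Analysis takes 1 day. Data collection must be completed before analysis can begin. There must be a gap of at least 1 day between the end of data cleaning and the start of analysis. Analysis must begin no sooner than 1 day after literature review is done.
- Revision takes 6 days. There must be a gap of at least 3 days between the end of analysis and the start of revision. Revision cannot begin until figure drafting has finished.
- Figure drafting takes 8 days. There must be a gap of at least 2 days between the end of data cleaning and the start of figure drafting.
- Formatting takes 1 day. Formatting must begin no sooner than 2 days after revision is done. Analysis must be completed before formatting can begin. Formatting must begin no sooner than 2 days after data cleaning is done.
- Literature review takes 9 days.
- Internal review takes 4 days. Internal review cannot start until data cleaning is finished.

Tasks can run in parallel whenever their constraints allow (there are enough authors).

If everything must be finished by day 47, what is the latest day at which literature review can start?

Formatting has no dependents, so it just needs to finish by day 47. Starting by 47 − 1 = day 46 achieves that.
Revision must finish before formatting (must start by day 46, minus 2-day gap → day 44). With a 6-day duration, revision must start by 44 − 6 = day 38.
Analysis feeds revision (must start by day 38, minus 3-day gap → day 35); formatting (must start by day 46). Taking the minimum, analysis must finish by day 35 and start by 35 − 1 = day 34.
Data collection feeds into analysis (must start by day 34); so data collection must finish by day 34 and therefore start by day 30.
Figure drafting must finish before revision (must start by day 38). With an 8-day duration, figure drafting must start by 38 − 8 = day 30.
To finish by day 47, internal review (duration 4) must start no later than day 43.
Data cleaning feeds analysis (must start by day 34, minus 1-day gap → day 33); figure drafting (must start by day 30, minus 2-day gap → day 28); internal review (must start by day 43); formatting (must start by day 46, minus 2-day gap → day 44). Taking the minimum, data cleaning must finish by day 28 and start by 28 − 12 = day 16.
Literature review has several dependents: data collection (must start by day 30, minus 1-day gap → day 29); data cleaning (must start by day 16, minus 3-day gap → day 13); analysis (must start by day 34, minus 1-day gap → day 33). The earliest of those limits is day 13, so literature review must start by 13 − 9 = day 4.

4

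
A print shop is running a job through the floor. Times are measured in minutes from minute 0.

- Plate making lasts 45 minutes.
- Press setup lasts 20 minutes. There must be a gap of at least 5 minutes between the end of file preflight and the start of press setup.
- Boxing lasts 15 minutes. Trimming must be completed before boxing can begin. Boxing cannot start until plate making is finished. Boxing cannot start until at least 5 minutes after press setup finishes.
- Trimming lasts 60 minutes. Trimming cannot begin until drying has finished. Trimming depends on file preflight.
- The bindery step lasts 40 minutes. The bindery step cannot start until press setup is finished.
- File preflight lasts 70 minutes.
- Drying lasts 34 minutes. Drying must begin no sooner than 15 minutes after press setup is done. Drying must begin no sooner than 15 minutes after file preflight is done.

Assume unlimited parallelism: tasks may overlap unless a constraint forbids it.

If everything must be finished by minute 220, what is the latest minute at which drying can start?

Boxing has no dependents, so it just needs to finish by minute 220. Starting by 220 − 15 = minute 205 achieves that.
Trimming has to be done before boxing (must start by minute 205). That means finishing by minute 205, i.e. starting by 205 − 60 = minute 145.
Drying must finish before trimming (must start by minute 145). With a 34-minute duration, drying must start by 145 − 34 = minute 111.

111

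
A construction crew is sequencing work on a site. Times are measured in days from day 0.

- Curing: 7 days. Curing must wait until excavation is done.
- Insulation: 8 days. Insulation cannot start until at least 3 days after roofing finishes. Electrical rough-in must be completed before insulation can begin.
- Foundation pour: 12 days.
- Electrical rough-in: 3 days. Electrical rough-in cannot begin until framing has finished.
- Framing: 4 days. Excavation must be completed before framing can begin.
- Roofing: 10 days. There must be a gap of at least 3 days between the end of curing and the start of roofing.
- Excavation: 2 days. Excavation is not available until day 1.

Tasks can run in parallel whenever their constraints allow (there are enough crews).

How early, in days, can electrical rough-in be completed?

After its own release at day 1, excavation can start at day 1 and finishes at day 3.
After excavation (finishes day 3), framing can start at day 3 and finishes at day 7.
Electrical rough-in cannot begin until framing (finishes day 7). It runs from day 7 to 7 + 3 = day 10.

10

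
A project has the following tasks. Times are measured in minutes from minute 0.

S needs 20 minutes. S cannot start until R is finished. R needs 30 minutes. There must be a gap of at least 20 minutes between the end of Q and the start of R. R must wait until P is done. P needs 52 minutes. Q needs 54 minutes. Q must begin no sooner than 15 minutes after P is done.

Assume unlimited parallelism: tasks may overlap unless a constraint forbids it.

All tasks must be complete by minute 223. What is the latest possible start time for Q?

Nothing follows S; the deadline of minute 223 is its only limit. It must start by 223 − 20 = minute 203.
R feeds into S (must start by minute 203); so R must finish by minute 203 and therefore start by minute 173.
Q feeds into R (must start by minute 173, minus 20-minute gap → minute 153); so Q must finish by minute 153 and therefore start by minute 99.

99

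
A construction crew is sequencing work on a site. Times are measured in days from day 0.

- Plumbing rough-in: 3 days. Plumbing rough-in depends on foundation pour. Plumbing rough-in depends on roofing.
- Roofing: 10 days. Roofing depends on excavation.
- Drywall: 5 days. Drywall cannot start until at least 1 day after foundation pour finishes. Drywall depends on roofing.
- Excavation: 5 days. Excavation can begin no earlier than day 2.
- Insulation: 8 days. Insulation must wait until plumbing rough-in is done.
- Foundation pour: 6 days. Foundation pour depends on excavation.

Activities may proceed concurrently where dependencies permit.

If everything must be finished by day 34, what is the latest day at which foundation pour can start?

Insulation must finish by day 34; it takes 8 days, so it must start by 34 − 8 = day 26.
Plumbing rough-in has to be done before insulation (must start by day 26). That means finishing by day 26, i.e. starting by 26 − 3 = day 23.
To finish by day 34, drywall (duration 5) must start no later than day 29.
Foundation pour has several dependents: plumbing rough-in (must start by day 23); drywall (must start by day 29, minus 1-day gap → day 28). The earliest of those limits is day 23, so foundation pour must start by 23 − 6 = day 17.

17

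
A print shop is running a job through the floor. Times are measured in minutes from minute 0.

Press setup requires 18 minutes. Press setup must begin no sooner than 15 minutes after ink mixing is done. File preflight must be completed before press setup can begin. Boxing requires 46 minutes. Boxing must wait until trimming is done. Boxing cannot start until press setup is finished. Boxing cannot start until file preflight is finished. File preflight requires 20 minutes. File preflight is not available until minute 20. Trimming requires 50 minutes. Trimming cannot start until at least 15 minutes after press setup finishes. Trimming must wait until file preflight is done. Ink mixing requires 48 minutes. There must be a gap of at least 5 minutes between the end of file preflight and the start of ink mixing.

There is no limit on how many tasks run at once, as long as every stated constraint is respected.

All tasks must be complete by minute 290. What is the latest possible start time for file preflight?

73

Boxing has no dependents, so it just needs to finish by minute 290. Starting by 290 − 46 = minute 244 achieves that.
Since boxing (must start by minute 244) depends on it, trimming must finish by minute 244. Backing off its 50-minute duration gives a latest start of minute 194.
Press setup feeds trimming (must start by minute 194, minus 15-minute gap → minute 179); boxing (must start by minute 244). Taking the minimum, press setup must finish by minute 179 and start by 179 − 18 = minute 161.
Ink mixing feeds into press setup (must start by minute 161, minus 15-minute gap → minute 146); so ink mixing must finish by minute 146 and therefore start by minute 98.
File preflight must finish in time for ink mixing (must start by minute 98, minus 5-minute gap → minute 93); press setup (must start by minute 161); trimming (must start by minute 194); boxing (must start by minute 244). The tightest is minute 93, so file preflight must start by 93 − 20 = minute 73.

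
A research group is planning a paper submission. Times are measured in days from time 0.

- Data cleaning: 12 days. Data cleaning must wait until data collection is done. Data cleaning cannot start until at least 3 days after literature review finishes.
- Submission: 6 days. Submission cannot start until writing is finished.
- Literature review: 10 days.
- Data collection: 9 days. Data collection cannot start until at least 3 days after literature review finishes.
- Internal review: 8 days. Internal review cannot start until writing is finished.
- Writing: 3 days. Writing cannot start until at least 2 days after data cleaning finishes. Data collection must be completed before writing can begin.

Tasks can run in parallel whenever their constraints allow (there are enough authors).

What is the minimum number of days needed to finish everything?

47

Literature review can start immediately at day 0; it finishes at day 10.
Data collection cannot begin until literature review (finishes day 10, plus 3-day gap → day 13). It runs from day 13 to 13 + 9 = day 22.
Data cleaning has to wait for data collection (finishes day 22); literature review (finishes day 10, plus 3-day gap → day 13). The latest of these is day 22, so data cleaning runs day 22 to 22 + 12 = day 34.
Writing cannot start until data cleaning (finishes day 34, plus 2-day gap → day 36); data collection (finishes day 22). The controlling bound is day 36, so writing finishes at 36 + 3 = day 39.
Submission cannot begin until writing (finishes day 39). It runs from day 39 to 39 + 6 = day 45.
Internal review cannot begin until writing (finishes day 39). It runs from day 39 to 39 + 8 = day 47.
All tasks are finished once the last one completes. Finish times: Literature review at 10, Data collection at 22, Data cleaning at 34, Writing at 39, Internal review at 47, Submission at 45. The latest is day 47.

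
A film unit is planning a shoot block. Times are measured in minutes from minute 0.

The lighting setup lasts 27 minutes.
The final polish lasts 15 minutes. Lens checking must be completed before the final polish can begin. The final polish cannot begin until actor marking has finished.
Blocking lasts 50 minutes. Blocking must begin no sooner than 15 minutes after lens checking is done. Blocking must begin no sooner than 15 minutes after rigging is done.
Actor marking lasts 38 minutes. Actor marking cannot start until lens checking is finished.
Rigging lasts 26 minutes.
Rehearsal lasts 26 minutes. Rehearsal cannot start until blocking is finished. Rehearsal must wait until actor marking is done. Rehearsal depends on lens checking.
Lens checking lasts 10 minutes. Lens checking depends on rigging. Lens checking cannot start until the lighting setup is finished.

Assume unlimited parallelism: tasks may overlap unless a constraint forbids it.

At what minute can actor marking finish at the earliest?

The lighting setup has no prerequisites, so it starts at minute 0 and finishes at minute 27.
Rigging has no prerequisites, so it starts at minute 0 and finishes at minute 26.
Lens checking needs all of rigging (finishes minute 26); the lighting setup (finishes minute 27). That puts its earliest start at minute 27; it finishes at 27 + 10 = minute 37.
After lens checking (finishes minute 37), actor marking can start at minute 37 and finishes at minute 75.

75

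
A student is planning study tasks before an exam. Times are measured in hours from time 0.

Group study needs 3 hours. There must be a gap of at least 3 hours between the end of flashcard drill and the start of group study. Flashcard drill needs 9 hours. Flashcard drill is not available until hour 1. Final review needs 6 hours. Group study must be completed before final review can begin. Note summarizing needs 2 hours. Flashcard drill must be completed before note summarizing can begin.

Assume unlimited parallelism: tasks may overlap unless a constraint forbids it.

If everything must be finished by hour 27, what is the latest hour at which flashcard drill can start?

6

Final review has no dependents, so it just needs to finish by hour 27. Starting by 27 − 6 = hour 21 achieves that.
Group study must finish before final review (must start by hour 21). With a 3-hour duration, group study must start by 21 − 3 = hour 18.
Nothing follows note summarizing; the deadline of hour 27 is its only limit. It must start by 27 − 2 = hour 25.
Flashcard drill must finish in time for group study (must start by hour 18, minus 3-hour gap → hour 15); note summarizing (must start by hour 25). The tightest is hour 15, so flashcard drill must start by 15 − 9 = hour 6.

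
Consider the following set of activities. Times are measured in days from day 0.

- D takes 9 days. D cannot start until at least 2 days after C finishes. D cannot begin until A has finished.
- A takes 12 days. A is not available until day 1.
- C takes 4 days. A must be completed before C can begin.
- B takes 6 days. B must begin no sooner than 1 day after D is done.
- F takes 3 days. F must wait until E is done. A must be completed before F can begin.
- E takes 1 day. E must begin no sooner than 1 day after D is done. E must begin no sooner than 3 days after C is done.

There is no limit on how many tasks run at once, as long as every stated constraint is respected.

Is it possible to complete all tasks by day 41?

A waits on its own release at day 1, so it starts at day 1 and finishes at 1 + 12 = day 13.
C cannot begin until A (finishes day 13). It runs from day 13 to 13 + 4 = day 17.
D has to wait for C (finishes day 17, plus 2-day gap → day 19); A (finishes day 13). The latest of these is day 19, so D runs day 19 to 19 + 9 = day 28.
E cannot start until D (finishes day 28, plus 1-day gap → day 29); C (finishes day 17, plus 3-day gap → day 20). The controlling bound is day 29, so E finishes at 29 + 1 = day 30.
For F: E (finishes day 30); A (finishes day 13). Taking the maximum gives a start of day 30, and it finishes at 30 + 3 = day 33.
B cannot begin until D (finishes day 28, plus 1-day gap → day 29). It runs from day 29 to 29 + 6 = day 35.
Every task is finished by day 35, which is no later than the deadline of 41, so the schedule is feasible.

Yes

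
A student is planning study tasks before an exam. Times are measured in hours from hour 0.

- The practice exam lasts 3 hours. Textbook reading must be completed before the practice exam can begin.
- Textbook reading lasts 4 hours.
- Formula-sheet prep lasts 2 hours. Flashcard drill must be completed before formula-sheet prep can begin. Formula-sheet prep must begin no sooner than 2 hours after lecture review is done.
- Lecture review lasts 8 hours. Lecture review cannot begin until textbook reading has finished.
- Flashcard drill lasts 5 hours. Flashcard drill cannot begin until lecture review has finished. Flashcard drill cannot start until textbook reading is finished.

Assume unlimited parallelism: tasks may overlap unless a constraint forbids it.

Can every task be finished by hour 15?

No

Textbook reading has no prerequisites, so it starts at hour 0 and finishes at hour 4.
The practice exam cannot begin until textbook reading (finishes hour 4). It runs from hour 4 to 4 + 3 = hour 7.
Lecture review cannot begin until textbook reading (finishes hour 4). It runs from hour 4 to 4 + 8 = hour 12.
Flashcard drill has to wait for lecture review (finishes hour 12); textbook reading (finishes hour 4). The latest of these is hour 12, so flashcard drill runs hour 12 to 12 + 5 = hour 17.
Formula-sheet prep needs all of flashcard drill (finishes hour 17); lecture review (finishes hour 12, plus 2-hour gap → hour 14). That puts its earliest start at hour 17; it finishes at 17 + 2 = hour 19.
The earliest everything can be done is hour 19, which is after the deadline of 15, so it is not possible.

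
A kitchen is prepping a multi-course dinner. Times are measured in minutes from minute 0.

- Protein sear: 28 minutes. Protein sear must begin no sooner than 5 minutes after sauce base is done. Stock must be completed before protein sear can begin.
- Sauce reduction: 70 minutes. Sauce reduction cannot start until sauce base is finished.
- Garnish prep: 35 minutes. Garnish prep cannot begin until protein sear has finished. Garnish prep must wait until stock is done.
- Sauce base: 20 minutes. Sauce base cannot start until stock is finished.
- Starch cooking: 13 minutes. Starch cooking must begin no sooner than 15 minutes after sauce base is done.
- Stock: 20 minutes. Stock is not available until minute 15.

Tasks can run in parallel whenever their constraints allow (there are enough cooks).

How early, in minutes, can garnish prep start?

88

Stock waits on its own release at minute 15, so it starts at minute 15 and finishes at 15 + 20 = minute 35.
Sauce base waits on stock (finishes minute 35), so it starts at minute 35 and finishes at 35 + 20 = minute 55.
For protein sear: sauce base (finishes minute 55, plus 5-minute gap → minute 60); stock (finishes minute 35). Taking the maximum gives a start of minute 60, and it finishes at 60 + 28 = minute 88.
Garnish prep waits on protein sear (finishes minute 88); stock (finishes minute 35). The latest of these is minute 88, which is the earliest garnish prep can start.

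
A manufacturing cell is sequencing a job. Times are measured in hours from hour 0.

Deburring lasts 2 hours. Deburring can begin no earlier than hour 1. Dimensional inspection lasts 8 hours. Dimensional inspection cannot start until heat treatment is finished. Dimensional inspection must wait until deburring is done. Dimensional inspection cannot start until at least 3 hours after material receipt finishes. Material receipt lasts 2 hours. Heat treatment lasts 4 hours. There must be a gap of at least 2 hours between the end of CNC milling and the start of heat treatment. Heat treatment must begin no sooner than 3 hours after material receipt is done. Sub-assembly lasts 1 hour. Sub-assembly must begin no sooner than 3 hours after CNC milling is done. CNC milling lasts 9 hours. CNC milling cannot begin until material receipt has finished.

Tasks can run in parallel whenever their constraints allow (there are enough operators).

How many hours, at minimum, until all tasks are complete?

25

Deburring cannot begin until its own release at hour 1. It runs from hour 1 to 1 + 2 = hour 3.
Material receipt can start immediately at hour 0; it finishes at hour 2.
CNC milling waits on material receipt (finishes hour 2), so it starts at hour 2 and finishes at 2 + 9 = hour 11.
Sub-assembly waits on CNC milling (finishes hour 11, plus 3-hour gap → hour 14), so it starts at hour 14 and finishes at 14 + 1 = hour 15.
Heat treatment cannot start until CNC milling (finishes hour 11, plus 2-hour gap → hour 13); material receipt (finishes hour 2, plus 3-hour gap → hour 5). The controlling bound is hour 13, so heat treatment finishes at 13 + 4 = hour 17.
For dimensional inspection: heat treatment (finishes hour 17); deburring (finishes hour 3); material receipt (finishes hour 2, plus 3-hour gap → hour 5). Taking the maximum gives a start of hour 17, and it finishes at 17 + 8 = hour 25.
All tasks are finished once the last one completes. Finish times: Material receipt at 2, Deburring at 3, CNC milling at 11, Heat treatment at 17, Dimensional inspection at 25, Sub-assembly at 15. The latest is hour 25.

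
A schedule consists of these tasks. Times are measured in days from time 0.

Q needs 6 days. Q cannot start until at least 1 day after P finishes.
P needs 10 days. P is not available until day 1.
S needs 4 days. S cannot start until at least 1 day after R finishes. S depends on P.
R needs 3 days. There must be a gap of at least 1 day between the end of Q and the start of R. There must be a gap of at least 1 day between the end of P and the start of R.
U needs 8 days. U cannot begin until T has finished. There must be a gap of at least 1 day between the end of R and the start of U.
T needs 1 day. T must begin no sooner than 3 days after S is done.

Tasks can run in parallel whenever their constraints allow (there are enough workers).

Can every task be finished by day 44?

Yes

P cannot begin until its own release at day 1. It runs from day 1 to 1 + 10 = day 11.
After P (finishes day 11, plus 1-day gap → day 12), Q can start at day 12 and finishes at day 18.
R cannot start until Q (finishes day 18, plus 1-day gap → day 19); P (finishes day 11, plus 1-day gap → day 12). The controlling bound is day 19, so R finishes at 19 + 3 = day 22.
For S: R (finishes day 22, plus 1-day gap → day 23); P (finishes day 11). Taking the maximum gives a start of day 23, and it finishes at 23 + 4 = day 27.
T waits on S (finishes day 27, plus 3-day gap → day 30), so it starts at day 30 and finishes at 30 + 1 = day 31.
For U: T (finishes day 31); R (finishes day 22, plus 1-day gap → day 23). Taking the maximum gives a start of day 31, and it finishes at 31 + 8 = day 39.
Every task is finished by day 39, which is no later than the deadline of 44, so the schedule is feasible.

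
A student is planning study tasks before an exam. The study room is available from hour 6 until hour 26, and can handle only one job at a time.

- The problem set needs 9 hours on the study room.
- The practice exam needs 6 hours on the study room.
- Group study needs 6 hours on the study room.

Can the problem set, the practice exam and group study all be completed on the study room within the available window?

No

The study room window is 26 − 6 = 20 hours.
Running back to back, the jobs need 9 + 6 + 6 = 21 hours on the study room.
Since 21 > 20, they cannot all fit.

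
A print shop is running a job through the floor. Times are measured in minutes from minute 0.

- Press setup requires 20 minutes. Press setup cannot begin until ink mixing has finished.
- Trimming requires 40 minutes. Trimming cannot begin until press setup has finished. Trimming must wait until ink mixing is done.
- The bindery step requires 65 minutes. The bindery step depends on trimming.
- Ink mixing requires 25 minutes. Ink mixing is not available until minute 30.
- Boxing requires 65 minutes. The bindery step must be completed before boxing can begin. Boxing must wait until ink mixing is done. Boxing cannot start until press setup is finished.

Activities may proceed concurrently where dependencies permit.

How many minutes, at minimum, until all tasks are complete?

245

Ink mixing waits on its own release at minute 30, so it starts at minute 30 and finishes at 30 + 25 = minute 55.
Press setup cannot begin until ink mixing (finishes minute 55). It runs from minute 55 to 55 + 20 = minute 75.
Trimming needs all of press setup (finishes minute 75); ink mixing (finishes minute 55). That puts its earliest start at minute 75; it finishes at 75 + 40 = minute 115.
The bindery step waits on trimming (finishes minute 115), so it starts at minute 115 and finishes at 115 + 65 = minute 180.
Boxing has to wait for the bindery step (finishes minute 180); ink mixing (finishes minute 55); press setup (finishes minute 75). The latest of these is minute 180, so boxing runs minute 180 to 180 + 65 = minute 245.
All tasks are finished once the last one completes. Finish times: Ink mixing at 55, Press setup at 75, Trimming at 115, The bindery step at 180, Boxing at 245. The latest is minute 245.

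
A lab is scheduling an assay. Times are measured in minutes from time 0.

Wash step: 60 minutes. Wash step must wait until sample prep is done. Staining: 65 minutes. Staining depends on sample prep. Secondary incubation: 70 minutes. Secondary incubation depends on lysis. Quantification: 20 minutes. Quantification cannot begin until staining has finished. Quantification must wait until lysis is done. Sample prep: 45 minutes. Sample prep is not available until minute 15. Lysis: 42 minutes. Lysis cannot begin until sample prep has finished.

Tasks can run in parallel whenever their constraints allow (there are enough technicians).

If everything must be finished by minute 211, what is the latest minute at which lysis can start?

99

Secondary incubation has no dependents, so it just needs to finish by minute 211. Starting by 211 − 70 = minute 141 achieves that.
Nothing follows quantification; the deadline of minute 211 is its only limit. It must start by 211 − 20 = minute 191.
Lysis must finish in time for secondary incubation (must start by minute 141); quantification (must start by minute 191). The tightest is minute 141, so lysis must start by 141 − 42 = minute 99.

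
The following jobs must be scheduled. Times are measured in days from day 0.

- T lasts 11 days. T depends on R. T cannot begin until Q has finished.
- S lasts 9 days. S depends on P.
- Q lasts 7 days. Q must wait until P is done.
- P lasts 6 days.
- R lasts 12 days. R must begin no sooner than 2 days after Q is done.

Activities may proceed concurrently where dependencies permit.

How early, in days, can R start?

15

Nothing blocks P, so it runs from day 0 to day 6.
Q cannot begin until P (finishes day 6). It runs from day 6 to 6 + 7 = day 13.
R waits on Q (finishes day 13, plus 2-day gap → day 15), so the earliest it can start is day 15.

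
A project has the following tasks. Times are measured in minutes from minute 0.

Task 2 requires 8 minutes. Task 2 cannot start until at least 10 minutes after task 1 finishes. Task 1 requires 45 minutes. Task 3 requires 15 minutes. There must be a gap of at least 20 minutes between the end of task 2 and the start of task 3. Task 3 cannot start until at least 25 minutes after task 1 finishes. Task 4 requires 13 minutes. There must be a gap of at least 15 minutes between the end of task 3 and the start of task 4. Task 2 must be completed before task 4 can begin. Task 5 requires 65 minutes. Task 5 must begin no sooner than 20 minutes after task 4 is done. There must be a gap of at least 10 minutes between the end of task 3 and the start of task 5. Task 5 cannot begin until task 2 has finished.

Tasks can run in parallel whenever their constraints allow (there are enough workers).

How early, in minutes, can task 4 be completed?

126

Nothing blocks task 1, so it runs from minute 0 to minute 45.
Task 2 cannot begin until task 1 (finishes minute 45, plus 10-minute gap → minute 55). It runs from minute 55 to 55 + 8 = minute 63.
Task 3 needs all of task 2 (finishes minute 63, plus 20-minute gap → minute 83); task 1 (finishes minute 45, plus 25-minute gap → minute 70). That puts its earliest start at minute 83; it finishes at 83 + 15 = minute 98.
Task 4 cannot start until task 3 (finishes minute 98, plus 15-minute gap → minute 113); task 2 (finishes minute 63). The controlling bound is minute 113, so task 4 finishes at 113 + 13 = minute 126.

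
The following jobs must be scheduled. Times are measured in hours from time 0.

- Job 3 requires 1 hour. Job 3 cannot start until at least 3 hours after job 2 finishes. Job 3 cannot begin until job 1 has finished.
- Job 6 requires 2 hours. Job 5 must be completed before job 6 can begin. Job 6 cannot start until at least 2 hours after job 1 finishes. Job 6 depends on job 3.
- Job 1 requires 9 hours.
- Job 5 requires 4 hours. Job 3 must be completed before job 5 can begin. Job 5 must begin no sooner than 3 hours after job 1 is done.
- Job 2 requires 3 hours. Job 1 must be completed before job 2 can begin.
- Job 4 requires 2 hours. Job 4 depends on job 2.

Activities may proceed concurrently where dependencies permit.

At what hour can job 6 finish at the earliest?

22

Job 1 can start immediately at hour 0; it finishes at hour 9.
Job 2 waits on job 1 (finishes hour 9), so it starts at hour 9 and finishes at 9 + 3 = hour 12.
Job 3 cannot start until job 2 (finishes hour 12, plus 3-hour gap → hour 15); job 1 (finishes hour 9). The controlling bound is hour 15, so job 3 finishes at 15 + 1 = hour 16.
For job 5: job 3 (finishes hour 16); job 1 (finishes hour 9, plus 3-hour gap → hour 12). Taking the maximum gives a start of hour 16, and it finishes at 16 + 4 = hour 20.
For job 6: job 5 (finishes hour 20); job 1 (finishes hour 9, plus 2-hour gap → hour 11); job 3 (finishes hour 16). Taking the maximum gives a start of hour 20, and it finishes at 20 + 2 = hour 22.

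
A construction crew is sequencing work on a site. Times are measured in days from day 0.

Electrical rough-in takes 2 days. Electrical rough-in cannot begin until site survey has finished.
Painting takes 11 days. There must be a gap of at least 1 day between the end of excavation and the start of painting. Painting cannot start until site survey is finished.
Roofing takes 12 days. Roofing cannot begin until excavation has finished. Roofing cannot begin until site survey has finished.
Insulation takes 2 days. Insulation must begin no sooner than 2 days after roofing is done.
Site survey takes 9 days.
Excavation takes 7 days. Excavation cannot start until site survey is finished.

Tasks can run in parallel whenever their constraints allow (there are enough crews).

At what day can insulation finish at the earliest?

32

Nothing blocks site survey, so it runs from day 0 to day 9.
Excavation waits on site survey (finishes day 9), so it starts at day 9 and finishes at 9 + 7 = day 16.
Roofing has to wait for excavation (finishes day 16); site survey (finishes day 9). The latest of these is day 16, so roofing runs day 16 to 16 + 12 = day 28.
Insulation waits on roofing (finishes day 28, plus 2-day gap → day 30), so it starts at day 30 and finishes at 30 + 2 = day 32.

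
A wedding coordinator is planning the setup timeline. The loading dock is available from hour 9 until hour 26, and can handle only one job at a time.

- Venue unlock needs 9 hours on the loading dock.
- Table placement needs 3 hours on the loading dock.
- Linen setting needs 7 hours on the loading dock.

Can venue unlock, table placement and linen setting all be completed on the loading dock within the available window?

The loading dock window is 26 − 9 = 17 hours.
Running back to back, the jobs need 9 + 3 + 7 = 19 hours on the loading dock.
Since 19 > 17, they cannot all fit.

No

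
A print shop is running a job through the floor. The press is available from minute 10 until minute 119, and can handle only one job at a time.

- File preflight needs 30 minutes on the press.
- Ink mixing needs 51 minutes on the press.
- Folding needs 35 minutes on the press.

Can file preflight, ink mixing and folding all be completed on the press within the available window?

No

The press window is 119 − 10 = 109 minutes.
Running back to back, the jobs need 30 + 51 + 35 = 116 minutes on the press.
Since 116 > 109, they cannot all fit.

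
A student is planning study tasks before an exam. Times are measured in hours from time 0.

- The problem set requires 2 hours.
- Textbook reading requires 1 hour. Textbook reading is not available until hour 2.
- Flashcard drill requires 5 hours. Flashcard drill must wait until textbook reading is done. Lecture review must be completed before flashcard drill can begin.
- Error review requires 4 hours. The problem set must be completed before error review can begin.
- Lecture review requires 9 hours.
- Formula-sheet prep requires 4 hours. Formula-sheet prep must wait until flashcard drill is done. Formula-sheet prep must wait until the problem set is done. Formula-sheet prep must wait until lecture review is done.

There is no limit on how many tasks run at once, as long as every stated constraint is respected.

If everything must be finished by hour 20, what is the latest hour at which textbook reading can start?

To finish by hour 20, formula-sheet prep (duration 4) must start no later than hour 16.
Flashcard drill feeds into formula-sheet prep (must start by hour 16); so flashcard drill must finish by hour 16 and therefore start by hour 11.
Textbook reading has to be done before flashcard drill (must start by hour 11). That means finishing by hour 11, i.e. starting by 11 − 1 = hour 10.

10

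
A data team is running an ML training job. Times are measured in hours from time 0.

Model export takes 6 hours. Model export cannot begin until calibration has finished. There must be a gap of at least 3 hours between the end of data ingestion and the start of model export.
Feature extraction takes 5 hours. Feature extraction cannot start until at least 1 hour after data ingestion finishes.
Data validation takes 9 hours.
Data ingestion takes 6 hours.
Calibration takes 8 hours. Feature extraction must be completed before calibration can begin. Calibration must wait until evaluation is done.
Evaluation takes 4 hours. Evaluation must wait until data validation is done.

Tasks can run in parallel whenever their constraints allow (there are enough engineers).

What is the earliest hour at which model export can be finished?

27

Data validation has no prerequisites, so it starts at hour 0 and finishes at hour 9.
Evaluation cannot begin until data validation (finishes hour 9). It runs from hour 9 to 9 + 4 = hour 13.
Data ingestion has no prerequisites, so it starts at hour 0 and finishes at hour 6.
Feature extraction waits on data ingestion (finishes hour 6, plus 1-hour gap → hour 7), so it starts at hour 7 and finishes at 7 + 5 = hour 12.
Calibration needs all of feature extraction (finishes hour 12); evaluation (finishes hour 13). That puts its earliest start at hour 13; it finishes at 13 + 8 = hour 21.
Model export needs all of calibration (finishes hour 21); data ingestion (finishes hour 6, plus 3-hour gap → hour 9). That puts its earliest start at hour 21; it finishes at 21 + 6 = hour 27.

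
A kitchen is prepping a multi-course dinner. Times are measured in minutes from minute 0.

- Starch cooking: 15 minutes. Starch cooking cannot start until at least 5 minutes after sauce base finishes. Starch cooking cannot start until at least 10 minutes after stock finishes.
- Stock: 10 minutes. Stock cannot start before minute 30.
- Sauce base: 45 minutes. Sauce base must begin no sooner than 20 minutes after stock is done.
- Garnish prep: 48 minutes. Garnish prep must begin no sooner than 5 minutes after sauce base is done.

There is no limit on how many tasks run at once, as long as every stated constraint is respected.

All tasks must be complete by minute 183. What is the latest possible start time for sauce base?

Nothing follows starch cooking; the deadline of minute 183 is its only limit. It must start by 183 − 15 = minute 168.
Nothing follows garnish prep; the deadline of minute 183 is its only limit. It must start by 183 − 48 = minute 135.
Sauce base has several dependents: starch cooking (must start by minute 168, minus 5-minute gap → minute 163); garnish prep (must start by minute 135, minus 5-minute gap → minute 130). The earliest of those limits is minute 130, so sauce base must start by 130 − 45 = minute 85.

85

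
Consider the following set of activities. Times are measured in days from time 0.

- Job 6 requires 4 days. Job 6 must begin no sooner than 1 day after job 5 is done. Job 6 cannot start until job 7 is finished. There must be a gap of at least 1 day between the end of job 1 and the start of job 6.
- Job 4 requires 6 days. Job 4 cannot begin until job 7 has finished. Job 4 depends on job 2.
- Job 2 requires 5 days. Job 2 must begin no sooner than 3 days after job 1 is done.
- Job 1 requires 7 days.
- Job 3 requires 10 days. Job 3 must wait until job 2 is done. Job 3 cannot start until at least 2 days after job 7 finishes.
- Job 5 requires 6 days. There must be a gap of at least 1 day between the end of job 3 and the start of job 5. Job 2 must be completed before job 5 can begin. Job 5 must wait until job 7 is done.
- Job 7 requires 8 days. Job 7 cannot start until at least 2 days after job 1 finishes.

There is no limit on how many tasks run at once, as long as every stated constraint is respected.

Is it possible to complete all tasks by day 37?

No

Job 1 can start immediately at day 0; it finishes at day 7.
Job 7 cannot begin until job 1 (finishes day 7, plus 2-day gap → day 9). It runs from day 9 to 9 + 8 = day 17.
Job 2 cannot begin until job 1 (finishes day 7, plus 3-day gap → day 10). It runs from day 10 to 10 + 5 = day 15.
For job 4: job 7 (finishes day 17); job 2 (finishes day 15). Taking the maximum gives a start of day 17, and it finishes at 17 + 6 = day 23.
Job 3 cannot start until job 2 (finishes day 15); job 7 (finishes day 17, plus 2-day gap → day 19). The controlling bound is day 19, so job 3 finishes at 19 + 10 = day 29.
Job 5 needs all of job 3 (finishes day 29, plus 1-day gap → day 30); job 2 (finishes day 15); job 7 (finishes day 17). That puts its earliest start at day 30; it finishes at 30 + 6 = day 36.
Job 6 cannot start until job 5 (finishes day 36, plus 1-day gap → day 37); job 7 (finishes day 17); job 1 (finishes day 7, plus 1-day gap → day 8). The controlling bound is day 37, so job 6 finishes at 37 + 4 = day 41.
The earliest everything can be done is day 41, which is after the deadline of 37, so it is not possible.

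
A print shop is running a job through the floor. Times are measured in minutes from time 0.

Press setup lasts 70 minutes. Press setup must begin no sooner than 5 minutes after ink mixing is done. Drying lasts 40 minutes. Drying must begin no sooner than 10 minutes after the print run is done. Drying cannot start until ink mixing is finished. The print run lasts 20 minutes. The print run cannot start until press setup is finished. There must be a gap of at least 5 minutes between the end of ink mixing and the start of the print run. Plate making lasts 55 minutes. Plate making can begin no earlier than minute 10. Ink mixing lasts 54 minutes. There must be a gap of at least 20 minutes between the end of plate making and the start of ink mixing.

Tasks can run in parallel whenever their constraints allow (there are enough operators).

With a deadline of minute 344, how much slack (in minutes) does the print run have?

60

Plate making waits on its own release at minute 10, so it starts at minute 10 and finishes at 10 + 55 = minute 65.
Ink mixing cannot begin until plate making (finishes minute 65, plus 20-minute gap → minute 85). It runs from minute 85 to 85 + 54 = minute 139.
Press setup cannot begin until ink mixing (finishes minute 139, plus 5-minute gap → minute 144). It runs from minute 144 to 144 + 70 = minute 214.
The print run cannot start until press setup (finishes minute 214); ink mixing (finishes minute 139, plus 5-minute gap → minute 144). The controlling bound is minute 214, so the print run finishes at 214 + 20 = minute 234.

Working backward from the deadline:
To finish by minute 344, drying (duration 40) must start no later than minute 304.
The print run must finish before drying (must start by minute 304, minus 10-minute gap → minute 294). With a 20-minute duration, the print run must start by 294 − 20 = minute 274.
So the print run can start as early as minute 214 and as late as minute 274, giving 274 − 214 = 60 minutes of slack.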